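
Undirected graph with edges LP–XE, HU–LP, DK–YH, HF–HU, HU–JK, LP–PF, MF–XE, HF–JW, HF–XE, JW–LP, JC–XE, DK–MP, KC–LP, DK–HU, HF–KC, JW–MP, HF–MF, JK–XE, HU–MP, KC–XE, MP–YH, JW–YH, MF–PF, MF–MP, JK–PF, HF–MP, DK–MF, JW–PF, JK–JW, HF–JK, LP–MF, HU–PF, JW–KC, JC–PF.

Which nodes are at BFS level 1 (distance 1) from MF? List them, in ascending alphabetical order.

Level 0: MF
Level 1: DK, HF, LP, MP, PF, XE
Level 2: HU, JC, JK, JW, KC, YH

DK, HF, LP, MP, PF, XE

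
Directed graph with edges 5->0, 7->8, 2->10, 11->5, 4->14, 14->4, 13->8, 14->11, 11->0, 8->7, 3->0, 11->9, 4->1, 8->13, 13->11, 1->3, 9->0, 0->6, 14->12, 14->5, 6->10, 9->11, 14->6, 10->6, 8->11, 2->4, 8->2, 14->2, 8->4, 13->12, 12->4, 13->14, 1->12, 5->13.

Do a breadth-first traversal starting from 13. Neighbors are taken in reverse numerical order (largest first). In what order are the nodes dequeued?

13 14 12 11 8 6 5 4 2 9 0 7 10 1 3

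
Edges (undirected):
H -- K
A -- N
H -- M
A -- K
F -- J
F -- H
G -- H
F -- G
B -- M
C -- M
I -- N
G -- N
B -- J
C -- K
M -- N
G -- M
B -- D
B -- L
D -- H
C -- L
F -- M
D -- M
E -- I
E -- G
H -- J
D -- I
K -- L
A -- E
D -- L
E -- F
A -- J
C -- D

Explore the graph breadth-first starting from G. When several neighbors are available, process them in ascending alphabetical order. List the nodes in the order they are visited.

G -> E -> F -> H -> M -> N -> A -> I -> J -> D -> K -> B -> C -> L

Visit G; enqueue E, F, H, M, N → queue [E, F, H, M, N]
Visit E; enqueue A, I → queue [F, H, M, N, A, I]
Visit F; enqueue J → queue [H, M, N, A, I, J]
Visit H; enqueue D, K → queue [M, N, A, I, J, D, K]
Visit M; enqueue B, C → queue [N, A, I, J, D, K, B, C]
Visit N → queue [A, I, J, D, K, B, C]
Visit A → queue [I, J, D, K, B, C]
Visit I → queue [J, D, K, B, C]
Visit J → queue [D, K, B, C]
Visit D; enqueue L → queue [K, B, C, L]
Visit K → queue [B, C, L]
Visit B → queue [C, L]
Visit C → queue [L]
Visit L → queue []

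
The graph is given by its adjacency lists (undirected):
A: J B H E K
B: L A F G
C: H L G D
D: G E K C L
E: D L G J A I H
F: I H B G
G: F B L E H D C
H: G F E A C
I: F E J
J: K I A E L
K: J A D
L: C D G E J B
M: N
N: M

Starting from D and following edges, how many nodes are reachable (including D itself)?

12

BFS from D visits: D, C, E, G, K, L, H, A, I, J, B, F
Reachable nodes: 12 of 14 total.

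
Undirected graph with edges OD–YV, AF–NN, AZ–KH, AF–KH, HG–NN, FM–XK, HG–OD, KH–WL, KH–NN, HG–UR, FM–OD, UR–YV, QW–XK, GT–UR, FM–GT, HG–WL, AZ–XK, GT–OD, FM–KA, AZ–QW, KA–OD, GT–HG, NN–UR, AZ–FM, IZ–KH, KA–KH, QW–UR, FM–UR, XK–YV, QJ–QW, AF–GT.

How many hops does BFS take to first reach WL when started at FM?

3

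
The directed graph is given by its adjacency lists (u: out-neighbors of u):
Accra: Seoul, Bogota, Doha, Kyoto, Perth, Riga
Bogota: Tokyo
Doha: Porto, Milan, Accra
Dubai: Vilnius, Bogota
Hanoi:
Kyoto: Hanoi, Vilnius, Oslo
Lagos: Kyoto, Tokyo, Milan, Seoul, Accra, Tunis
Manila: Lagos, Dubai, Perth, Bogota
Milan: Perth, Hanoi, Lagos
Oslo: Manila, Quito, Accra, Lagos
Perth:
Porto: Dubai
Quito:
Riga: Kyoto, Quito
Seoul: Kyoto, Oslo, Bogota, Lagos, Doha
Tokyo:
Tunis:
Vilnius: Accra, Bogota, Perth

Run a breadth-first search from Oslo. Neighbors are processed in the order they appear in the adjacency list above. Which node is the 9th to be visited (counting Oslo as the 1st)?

Seoul

Visit Oslo; enqueue Manila, Quito, Accra, Lagos → queue [Manila, Quito, Accra, Lagos]
Visit Manila; enqueue Dubai, Perth, Bogota → queue [Quito, Accra, Lagos, Dubai, Perth, Bogota]
Visit Quito → queue [Accra, Lagos, Dubai, Perth, Bogota]
Visit Accra; enqueue Seoul, Doha, Kyoto, Riga → queue [Lagos, Dubai, Perth, Bogota, Seoul, Doha, Kyoto, Riga]
Visit Lagos; enqueue Tokyo, Milan, Tunis → queue [Dubai, Perth, Bogota, Seoul, Doha, Kyoto, Riga, Tokyo, Milan, Tunis]
Visit Dubai; enqueue Vilnius → queue [Perth, Bogota, Seoul, Doha, Kyoto, Riga, Tokyo, Milan, Tunis, Vilnius]
Visit Perth → queue [Bogota, Seoul, Doha, Kyoto, Riga, Tokyo, Milan, Tunis, Vilnius]
Visit Bogota → queue [Seoul, Doha, Kyoto, Riga, Tokyo, Milan, Tunis, Vilnius]
Visit Seoul → queue [Doha, Kyoto, Riga, Tokyo, Milan, Tunis, Vilnius]
Visit Doha; enqueue Porto → queue [Kyoto, Riga, Tokyo, Milan, Tunis, Vilnius, Porto]
Visit Kyoto; enqueue Hanoi → queue [Riga, Tokyo, Milan, Tunis, Vilnius, Porto, Hanoi]
Visit Riga → queue [Tokyo, Milan, Tunis, Vilnius, Porto, Hanoi]
Visit Tokyo → queue [Milan, Tunis, Vilnius, Porto, Hanoi]
Visit Milan → queue [Tunis, Vilnius, Porto, Hanoi]
Visit Tunis → queue [Vilnius, Porto, Hanoi]
Visit Vilnius → queue [Porto, Hanoi]
Visit Porto → queue [Hanoi]
Visit Hanoi → queue []

Visit order: Oslo, Manila, Quito, Accra, Lagos, Dubai, Perth, Bogota, Seoul, Doha, Kyoto, Riga, Tokyo, Milan, Tunis, Vilnius, Porto, Hanoi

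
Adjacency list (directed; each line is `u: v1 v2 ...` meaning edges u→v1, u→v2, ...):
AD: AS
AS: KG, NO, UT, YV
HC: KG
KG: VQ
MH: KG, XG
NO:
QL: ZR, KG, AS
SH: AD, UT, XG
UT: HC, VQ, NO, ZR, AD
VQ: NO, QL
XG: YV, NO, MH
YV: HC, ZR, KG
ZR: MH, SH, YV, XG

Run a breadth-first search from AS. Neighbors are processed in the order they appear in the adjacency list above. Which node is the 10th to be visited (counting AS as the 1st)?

Visit AS; enqueue KG, NO, UT, YV → queue [KG, NO, UT, YV]
Visit KG; enqueue VQ → queue [NO, UT, YV, VQ]
Visit NO → queue [UT, YV, VQ]
Visit UT; enqueue HC, ZR, AD → queue [YV, VQ, HC, ZR, AD]
Visit YV → queue [VQ, HC, ZR, AD]
Visit VQ; enqueue QL → queue [HC, ZR, AD, QL]
Visit HC → queue [ZR, AD, QL]
Visit ZR; enqueue MH, SH, XG → queue [AD, QL, MH, SH, XG]
Visit AD → queue [QL, MH, SH, XG]
Visit QL → queue [MH, SH, XG]
Visit MH → queue [SH, XG]
Visit SH → queue [XG]
Visit XG → queue []

Visit order: AS, KG, NO, UT, YV, VQ, HC, ZR, AD, QL, MH, SH, XG

QL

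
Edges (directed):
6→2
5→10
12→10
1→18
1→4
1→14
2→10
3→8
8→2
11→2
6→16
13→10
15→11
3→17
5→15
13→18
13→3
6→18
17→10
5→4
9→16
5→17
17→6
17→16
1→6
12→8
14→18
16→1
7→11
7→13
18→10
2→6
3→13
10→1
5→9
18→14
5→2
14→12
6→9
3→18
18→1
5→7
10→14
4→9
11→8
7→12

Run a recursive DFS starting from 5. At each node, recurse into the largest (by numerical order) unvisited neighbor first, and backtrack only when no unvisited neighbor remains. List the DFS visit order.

5 17 16 1 18 14 12 10 8 2 6 9 4 15 11 7 13 3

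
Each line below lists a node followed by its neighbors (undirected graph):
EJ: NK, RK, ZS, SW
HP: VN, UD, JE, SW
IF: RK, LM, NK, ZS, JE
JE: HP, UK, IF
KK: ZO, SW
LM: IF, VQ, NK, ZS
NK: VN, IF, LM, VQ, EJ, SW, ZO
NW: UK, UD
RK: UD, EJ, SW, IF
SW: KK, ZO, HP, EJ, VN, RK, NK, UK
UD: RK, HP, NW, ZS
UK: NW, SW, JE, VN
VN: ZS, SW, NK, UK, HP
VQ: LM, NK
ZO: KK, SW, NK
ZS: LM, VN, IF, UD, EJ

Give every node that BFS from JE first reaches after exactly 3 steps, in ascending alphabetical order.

Level 0: JE
Level 1: HP, IF, UK
Level 2: LM, NK, NW, RK, SW, UD, VN, ZS
Level 3: EJ, KK, VQ, ZO

EJ, KK, VQ, ZO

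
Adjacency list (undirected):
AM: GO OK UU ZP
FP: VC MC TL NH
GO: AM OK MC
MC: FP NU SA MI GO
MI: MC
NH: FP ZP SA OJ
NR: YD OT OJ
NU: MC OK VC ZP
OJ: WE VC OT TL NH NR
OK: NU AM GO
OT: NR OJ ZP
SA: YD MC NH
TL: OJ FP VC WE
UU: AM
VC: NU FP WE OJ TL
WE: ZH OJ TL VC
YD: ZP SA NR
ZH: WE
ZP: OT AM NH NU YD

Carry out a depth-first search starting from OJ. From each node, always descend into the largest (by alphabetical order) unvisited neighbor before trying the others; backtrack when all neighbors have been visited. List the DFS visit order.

OJ -> WE -> ZH -> VC -> TL -> FP -> NH -> ZP -> YD -> SA -> MC -> NU -> OK -> GO -> AM -> UU -> MI -> NR -> OT

Visit OJ
OJ → WE
WE → ZH
WE → VC
VC → TL
TL → FP
FP → NH
NH → ZP
ZP → YD
YD → SA
SA → MC
MC → NU
NU → OK
OK → GO
GO → AM
AM → UU
MC → MI
YD → NR
NR → OT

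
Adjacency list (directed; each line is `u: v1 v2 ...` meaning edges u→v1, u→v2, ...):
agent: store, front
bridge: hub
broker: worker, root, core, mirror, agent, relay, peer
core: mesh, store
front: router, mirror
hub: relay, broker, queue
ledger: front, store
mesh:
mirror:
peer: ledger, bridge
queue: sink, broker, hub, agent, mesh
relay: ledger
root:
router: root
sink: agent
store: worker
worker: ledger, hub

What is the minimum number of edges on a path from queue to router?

Level 0: queue
Level 1: agent, broker, hub, mesh, sink
Level 2: core, front, mirror, peer, relay, root, store, worker
Level 3: bridge, ledger, router
router first appears at level 3.

3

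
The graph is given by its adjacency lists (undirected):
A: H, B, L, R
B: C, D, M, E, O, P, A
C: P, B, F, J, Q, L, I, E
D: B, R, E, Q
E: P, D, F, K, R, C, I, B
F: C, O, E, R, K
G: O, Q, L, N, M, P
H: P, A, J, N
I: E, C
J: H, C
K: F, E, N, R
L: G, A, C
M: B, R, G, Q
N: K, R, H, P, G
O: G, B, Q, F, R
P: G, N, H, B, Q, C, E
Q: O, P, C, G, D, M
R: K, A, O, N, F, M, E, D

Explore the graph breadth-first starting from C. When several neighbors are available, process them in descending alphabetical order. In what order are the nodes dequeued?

Visit C; enqueue Q, P, L, J, I, F, E, B → queue [Q, P, L, J, I, F, E, B]
Visit Q; enqueue O, M, G, D → queue [P, L, J, I, F, E, B, O, M, G, D]
Visit P; enqueue N, H → queue [L, J, I, F, E, B, O, M, G, D, N, H]
Visit L; enqueue A → queue [J, I, F, E, B, O, M, G, D, N, H, A]
Visit J → queue [I, F, E, B, O, M, G, D, N, H, A]
Visit I → queue [F, E, B, O, M, G, D, N, H, A]
Visit F; enqueue R, K → queue [E, B, O, M, G, D, N, H, A, R, K]
Visit E → queue [B, O, M, G, D, N, H, A, R, K]
Visit B → queue [O, M, G, D, N, H, A, R, K]
Visit O → queue [M, G, D, N, H, A, R, K]
Visit M → queue [G, D, N, H, A, R, K]
Visit G → queue [D, N, H, A, R, K]
Visit D → queue [N, H, A, R, K]
Visit N → queue [H, A, R, K]
Visit H → queue [A, R, K]
Visit A → queue [R, K]
Visit R → queue [K]
Visit K → queue []

C, Q, P, L, J, I, F, E, B, O, M, G, D, N, H, A, R, K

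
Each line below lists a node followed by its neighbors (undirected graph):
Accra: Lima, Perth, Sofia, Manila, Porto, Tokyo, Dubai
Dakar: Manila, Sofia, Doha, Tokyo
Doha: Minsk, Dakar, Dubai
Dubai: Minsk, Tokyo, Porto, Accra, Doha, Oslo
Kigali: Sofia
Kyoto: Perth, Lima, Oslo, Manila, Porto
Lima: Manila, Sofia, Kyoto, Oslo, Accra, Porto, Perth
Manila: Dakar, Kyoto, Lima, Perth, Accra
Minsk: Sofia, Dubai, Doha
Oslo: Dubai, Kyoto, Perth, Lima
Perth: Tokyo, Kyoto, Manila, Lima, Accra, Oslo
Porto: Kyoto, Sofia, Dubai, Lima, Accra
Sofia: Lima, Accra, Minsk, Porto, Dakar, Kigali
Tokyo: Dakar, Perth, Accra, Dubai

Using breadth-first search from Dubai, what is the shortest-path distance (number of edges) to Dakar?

Level 0: Dubai
Level 1: Accra, Doha, Minsk, Oslo, Porto, Tokyo
Level 2: Dakar, Kyoto, Lima, Manila, Perth, Sofia
Level 3: Kigali
Dakar first appears at level 2.

2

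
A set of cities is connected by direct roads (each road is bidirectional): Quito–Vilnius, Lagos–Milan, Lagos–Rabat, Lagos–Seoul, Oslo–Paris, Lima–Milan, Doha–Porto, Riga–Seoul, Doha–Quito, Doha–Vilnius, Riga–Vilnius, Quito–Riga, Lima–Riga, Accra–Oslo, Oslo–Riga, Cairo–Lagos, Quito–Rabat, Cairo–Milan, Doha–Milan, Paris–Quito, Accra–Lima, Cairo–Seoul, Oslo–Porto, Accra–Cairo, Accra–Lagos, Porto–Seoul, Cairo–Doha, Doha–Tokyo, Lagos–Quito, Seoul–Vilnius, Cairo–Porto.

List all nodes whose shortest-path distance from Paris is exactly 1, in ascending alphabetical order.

Level 0: Paris
Level 1: Oslo, Quito
Level 2: Accra, Doha, Lagos, Porto, Rabat, Riga, Vilnius
Level 3: Cairo, Lima, Milan, Seoul, Tokyo

Oslo, Quito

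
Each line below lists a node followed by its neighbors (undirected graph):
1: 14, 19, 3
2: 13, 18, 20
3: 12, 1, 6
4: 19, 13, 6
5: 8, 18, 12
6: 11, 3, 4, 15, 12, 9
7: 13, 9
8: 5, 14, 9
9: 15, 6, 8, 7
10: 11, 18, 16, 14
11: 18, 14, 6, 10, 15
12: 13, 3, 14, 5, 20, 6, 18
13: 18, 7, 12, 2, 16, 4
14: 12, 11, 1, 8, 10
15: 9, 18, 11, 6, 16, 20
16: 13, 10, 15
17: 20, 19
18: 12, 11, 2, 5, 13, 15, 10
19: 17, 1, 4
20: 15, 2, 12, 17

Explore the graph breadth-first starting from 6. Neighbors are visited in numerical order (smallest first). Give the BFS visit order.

Visit 6; enqueue 3, 4, 9, 11, 12, 15 → queue [3, 4, 9, 11, 12, 15]
Visit 3; enqueue 1 → queue [4, 9, 11, 12, 15, 1]
Visit 4; enqueue 13, 19 → queue [9, 11, 12, 15, 1, 13, 19]
Visit 9; enqueue 7, 8 → queue [11, 12, 15, 1, 13, 19, 7, 8]
Visit 11; enqueue 10, 14, 18 → queue [12, 15, 1, 13, 19, 7, 8, 10, 14, 18]
Visit 12; enqueue 5, 20 → queue [15, 1, 13, 19, 7, 8, 10, 14, 18, 5, 20]
Visit 15; enqueue 16 → queue [1, 13, 19, 7, 8, 10, 14, 18, 5, 20, 16]
Visit 1 → queue [13, 19, 7, 8, 10, 14, 18, 5, 20, 16]
Visit 13; enqueue 2 → queue [19, 7, 8, 10, 14, 18, 5, 20, 16, 2]
Visit 19; enqueue 17 → queue [7, 8, 10, 14, 18, 5, 20, 16, 2, 17]
Visit 7 → queue [8, 10, 14, 18, 5, 20, 16, 2, 17]
Visit 8 → queue [10, 14, 18, 5, 20, 16, 2, 17]
Visit 10 → queue [14, 18, 5, 20, 16, 2, 17]
Visit 14 → queue [18, 5, 20, 16, 2, 17]
Visit 18 → queue [5, 20, 16, 2, 17]
Visit 5 → queue [20, 16, 2, 17]
Visit 20 → queue [16, 2, 17]
Visit 16 → queue [2, 17]
Visit 2 → queue [17]
Visit 17 → queue []

6 3 4 9 11 12 15 1 13 19 7 8 10 14 18 5 20 16 2 17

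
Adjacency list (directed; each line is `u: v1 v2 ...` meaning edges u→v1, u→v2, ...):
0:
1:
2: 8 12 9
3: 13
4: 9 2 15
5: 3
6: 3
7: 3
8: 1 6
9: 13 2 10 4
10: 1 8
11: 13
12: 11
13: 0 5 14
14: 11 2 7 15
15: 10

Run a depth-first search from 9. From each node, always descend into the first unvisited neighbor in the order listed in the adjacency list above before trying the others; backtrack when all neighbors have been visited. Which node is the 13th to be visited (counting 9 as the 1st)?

7

Visit 9
9 → 13
13 → 0
13 → 5
5 → 3
13 → 14
14 → 11
14 → 2
2 → 8
8 → 1
8 → 6
2 → 12
14 → 7
14 → 15
15 → 10
9 → 4

Visit order: 9, 13, 0, 5, 3, 14, 11, 2, 8, 1, 6, 12, 7, 15, 10, 4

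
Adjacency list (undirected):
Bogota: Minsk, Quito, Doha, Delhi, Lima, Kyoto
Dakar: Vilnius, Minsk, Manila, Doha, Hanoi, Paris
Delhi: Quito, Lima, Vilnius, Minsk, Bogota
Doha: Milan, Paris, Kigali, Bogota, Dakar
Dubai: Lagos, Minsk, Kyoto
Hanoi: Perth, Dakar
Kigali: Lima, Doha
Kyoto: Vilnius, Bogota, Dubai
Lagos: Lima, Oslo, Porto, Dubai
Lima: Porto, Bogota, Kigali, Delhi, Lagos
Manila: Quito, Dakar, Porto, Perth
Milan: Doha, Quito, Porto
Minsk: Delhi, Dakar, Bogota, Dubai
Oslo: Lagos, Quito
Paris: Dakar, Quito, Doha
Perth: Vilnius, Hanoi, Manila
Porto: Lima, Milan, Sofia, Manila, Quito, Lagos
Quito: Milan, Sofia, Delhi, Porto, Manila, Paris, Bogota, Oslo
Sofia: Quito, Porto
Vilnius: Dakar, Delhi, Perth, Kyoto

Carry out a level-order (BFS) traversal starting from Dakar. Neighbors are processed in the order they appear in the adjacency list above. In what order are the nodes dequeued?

Visit Dakar; enqueue Vilnius, Minsk, Manila, Doha, Hanoi, Paris → queue [Vilnius, Minsk, Manila, Doha, Hanoi, Paris]
Visit Vilnius; enqueue Delhi, Perth, Kyoto → queue [Minsk, Manila, Doha, Hanoi, Paris, Delhi, Perth, Kyoto]
Visit Minsk; enqueue Bogota, Dubai → queue [Manila, Doha, Hanoi, Paris, Delhi, Perth, Kyoto, Bogota, Dubai]
Visit Manila; enqueue Quito, Porto → queue [Doha, Hanoi, Paris, Delhi, Perth, Kyoto, Bogota, Dubai, Quito, Porto]
Visit Doha; enqueue Milan, Kigali → queue [Hanoi, Paris, Delhi, Perth, Kyoto, Bogota, Dubai, Quito, Porto, Milan, Kigali]
Visit Hanoi → queue [Paris, Delhi, Perth, Kyoto, Bogota, Dubai, Quito, Porto, Milan, Kigali]
Visit Paris → queue [Delhi, Perth, Kyoto, Bogota, Dubai, Quito, Porto, Milan, Kigali]
Visit Delhi; enqueue Lima → queue [Perth, Kyoto, Bogota, Dubai, Quito, Porto, Milan, Kigali, Lima]
Visit Perth → queue [Kyoto, Bogota, Dubai, Quito, Porto, Milan, Kigali, Lima]
Visit Kyoto → queue [Bogota, Dubai, Quito, Porto, Milan, Kigali, Lima]
Visit Bogota → queue [Dubai, Quito, Porto, Milan, Kigali, Lima]
Visit Dubai; enqueue Lagos → queue [Quito, Porto, Milan, Kigali, Lima, Lagos]
Visit Quito; enqueue Sofia, Oslo → queue [Porto, Milan, Kigali, Lima, Lagos, Sofia, Oslo]
Visit Porto → queue [Milan, Kigali, Lima, Lagos, Sofia, Oslo]
Visit Milan → queue [Kigali, Lima, Lagos, Sofia, Oslo]
Visit Kigali → queue [Lima, Lagos, Sofia, Oslo]
Visit Lima → queue [Lagos, Sofia, Oslo]
Visit Lagos → queue [Sofia, Oslo]
Visit Sofia → queue [Oslo]
Visit Oslo → queue []

Dakar → Vilnius → Minsk → Manila → Doha → Hanoi → Paris → Delhi → Perth → Kyoto → Bogota → Dubai → Quito → Porto → Milan → Kigali → Lima → Lagos → Sofia → Oslo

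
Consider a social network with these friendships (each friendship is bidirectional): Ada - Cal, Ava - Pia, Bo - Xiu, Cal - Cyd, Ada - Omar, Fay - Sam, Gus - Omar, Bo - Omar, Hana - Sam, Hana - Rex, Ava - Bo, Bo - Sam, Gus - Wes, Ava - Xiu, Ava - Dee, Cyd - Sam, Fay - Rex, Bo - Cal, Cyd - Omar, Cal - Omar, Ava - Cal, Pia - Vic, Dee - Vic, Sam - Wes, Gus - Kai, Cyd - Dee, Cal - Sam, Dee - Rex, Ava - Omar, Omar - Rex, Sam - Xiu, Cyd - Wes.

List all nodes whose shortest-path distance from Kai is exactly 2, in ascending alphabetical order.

Level 0: Kai
Level 1: Gus
Level 2: Omar, Wes
Level 3: Ada, Ava, Bo, Cal, Cyd, Rex, Sam
Level 4: Dee, Fay, Hana, Pia, Xiu
Level 5: Vic

Omar, Wes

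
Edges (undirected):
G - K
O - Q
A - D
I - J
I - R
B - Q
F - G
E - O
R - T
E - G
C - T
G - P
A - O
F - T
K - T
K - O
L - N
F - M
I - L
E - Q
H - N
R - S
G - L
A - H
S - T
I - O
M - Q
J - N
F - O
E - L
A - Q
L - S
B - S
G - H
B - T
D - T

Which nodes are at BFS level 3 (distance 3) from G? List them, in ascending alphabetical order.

Level 0: G
Level 1: E, F, H, K, L, P
Level 2: A, I, M, N, O, Q, S, T
Level 3: B, C, D, J, R

B, C, D, J, R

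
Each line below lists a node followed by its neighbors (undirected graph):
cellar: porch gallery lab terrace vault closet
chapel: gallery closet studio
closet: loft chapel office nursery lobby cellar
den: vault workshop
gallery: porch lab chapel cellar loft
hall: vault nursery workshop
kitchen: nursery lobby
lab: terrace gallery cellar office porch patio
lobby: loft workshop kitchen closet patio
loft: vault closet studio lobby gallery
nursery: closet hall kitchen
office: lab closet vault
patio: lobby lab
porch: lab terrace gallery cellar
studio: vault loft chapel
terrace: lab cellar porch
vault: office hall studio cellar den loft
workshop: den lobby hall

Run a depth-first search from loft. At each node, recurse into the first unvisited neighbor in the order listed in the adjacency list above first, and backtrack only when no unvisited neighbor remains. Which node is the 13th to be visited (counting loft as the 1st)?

workshop

Visit loft
loft → vault
vault → office
office → lab
lab → terrace
terrace → cellar
cellar → porch
porch → gallery
gallery → chapel
chapel → closet
closet → nursery
nursery → hall
hall → workshop
workshop → den
workshop → lobby
lobby → kitchen
lobby → patio
chapel → studio

Visit order: loft, vault, office, lab, terrace, cellar, porch, gallery, chapel, closet, nursery, hall, workshop, den, lobby, kitchen, patio, studio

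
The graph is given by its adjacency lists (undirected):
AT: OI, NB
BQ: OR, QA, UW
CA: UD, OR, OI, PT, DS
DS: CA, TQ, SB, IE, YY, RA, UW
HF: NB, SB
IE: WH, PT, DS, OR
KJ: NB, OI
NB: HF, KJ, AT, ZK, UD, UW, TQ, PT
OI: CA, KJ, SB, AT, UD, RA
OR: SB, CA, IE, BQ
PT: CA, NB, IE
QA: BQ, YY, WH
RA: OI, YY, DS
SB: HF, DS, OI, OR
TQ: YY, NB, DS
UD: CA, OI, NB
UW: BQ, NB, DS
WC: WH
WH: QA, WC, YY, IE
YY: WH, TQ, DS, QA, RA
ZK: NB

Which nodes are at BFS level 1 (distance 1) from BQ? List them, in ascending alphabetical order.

OR, QA, UW

Level 0: BQ
Level 1: OR, QA, UW
Level 2: CA, DS, IE, NB, SB, WH, YY
Level 3: AT, HF, KJ, OI, PT, RA, TQ, UD, WC, ZK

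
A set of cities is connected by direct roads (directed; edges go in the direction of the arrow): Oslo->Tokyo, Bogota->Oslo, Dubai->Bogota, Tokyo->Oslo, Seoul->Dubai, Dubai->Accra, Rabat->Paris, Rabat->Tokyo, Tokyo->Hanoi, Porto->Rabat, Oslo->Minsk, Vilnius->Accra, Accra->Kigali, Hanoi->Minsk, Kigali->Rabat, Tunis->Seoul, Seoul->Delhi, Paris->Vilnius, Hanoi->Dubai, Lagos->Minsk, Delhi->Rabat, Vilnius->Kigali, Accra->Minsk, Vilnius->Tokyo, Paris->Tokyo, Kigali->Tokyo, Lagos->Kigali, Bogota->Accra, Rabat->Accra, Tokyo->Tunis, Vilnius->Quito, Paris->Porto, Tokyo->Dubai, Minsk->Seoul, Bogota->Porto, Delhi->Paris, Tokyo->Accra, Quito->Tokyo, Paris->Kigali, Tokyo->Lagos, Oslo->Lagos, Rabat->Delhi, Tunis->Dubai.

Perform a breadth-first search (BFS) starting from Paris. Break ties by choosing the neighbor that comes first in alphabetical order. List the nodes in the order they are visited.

Paris → Kigali → Porto → Tokyo → Vilnius → Rabat → Accra → Dubai → Hanoi → Lagos → Oslo → Tunis → Quito → Delhi → Minsk → Bogota → Seoul

Visit Paris; enqueue Kigali, Porto, Tokyo, Vilnius → queue [Kigali, Porto, Tokyo, Vilnius]
Visit Kigali; enqueue Rabat → queue [Porto, Tokyo, Vilnius, Rabat]
Visit Porto → queue [Tokyo, Vilnius, Rabat]
Visit Tokyo; enqueue Accra, Dubai, Hanoi, Lagos, Oslo, Tunis → queue [Vilnius, Rabat, Accra, Dubai, Hanoi, Lagos, Oslo, Tunis]
Visit Vilnius; enqueue Quito → queue [Rabat, Accra, Dubai, Hanoi, Lagos, Oslo, Tunis, Quito]
Visit Rabat; enqueue Delhi → queue [Accra, Dubai, Hanoi, Lagos, Oslo, Tunis, Quito, Delhi]
Visit Accra; enqueue Minsk → queue [Dubai, Hanoi, Lagos, Oslo, Tunis, Quito, Delhi, Minsk]
Visit Dubai; enqueue Bogota → queue [Hanoi, Lagos, Oslo, Tunis, Quito, Delhi, Minsk, Bogota]
Visit Hanoi → queue [Lagos, Oslo, Tunis, Quito, Delhi, Minsk, Bogota]
Visit Lagos → queue [Oslo, Tunis, Quito, Delhi, Minsk, Bogota]
Visit Oslo → queue [Tunis, Quito, Delhi, Minsk, Bogota]
Visit Tunis; enqueue Seoul → queue [Quito, Delhi, Minsk, Bogota, Seoul]
Visit Quito → queue [Delhi, Minsk, Bogota, Seoul]
Visit Delhi → queue [Minsk, Bogota, Seoul]
Visit Minsk → queue [Bogota, Seoul]
Visit Bogota → queue [Seoul]
Visit Seoul → queue []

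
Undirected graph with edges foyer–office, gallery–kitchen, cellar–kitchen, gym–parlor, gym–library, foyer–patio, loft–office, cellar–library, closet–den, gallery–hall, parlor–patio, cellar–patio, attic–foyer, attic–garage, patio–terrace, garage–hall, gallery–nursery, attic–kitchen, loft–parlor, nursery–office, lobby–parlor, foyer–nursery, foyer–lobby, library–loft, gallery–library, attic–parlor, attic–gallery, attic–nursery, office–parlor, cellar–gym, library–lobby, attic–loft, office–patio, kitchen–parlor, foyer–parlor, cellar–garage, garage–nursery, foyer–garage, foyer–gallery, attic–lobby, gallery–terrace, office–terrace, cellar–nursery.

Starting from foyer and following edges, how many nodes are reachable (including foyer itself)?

16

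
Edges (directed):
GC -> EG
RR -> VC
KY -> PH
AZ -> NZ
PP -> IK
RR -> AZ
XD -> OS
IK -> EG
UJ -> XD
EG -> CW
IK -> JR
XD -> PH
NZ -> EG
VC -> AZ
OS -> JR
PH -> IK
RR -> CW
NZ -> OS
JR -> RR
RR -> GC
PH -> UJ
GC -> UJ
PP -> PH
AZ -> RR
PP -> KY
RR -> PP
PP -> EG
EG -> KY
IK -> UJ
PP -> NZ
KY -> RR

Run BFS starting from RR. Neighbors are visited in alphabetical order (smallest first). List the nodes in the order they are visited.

RR AZ CW GC PP VC NZ EG UJ IK KY PH OS XD JR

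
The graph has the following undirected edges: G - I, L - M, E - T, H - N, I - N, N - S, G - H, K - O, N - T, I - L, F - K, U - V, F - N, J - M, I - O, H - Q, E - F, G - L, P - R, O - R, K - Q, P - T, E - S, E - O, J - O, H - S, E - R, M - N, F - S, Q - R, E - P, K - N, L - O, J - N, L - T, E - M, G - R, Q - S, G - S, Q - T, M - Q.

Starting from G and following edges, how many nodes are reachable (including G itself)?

BFS from G visits: G, H, I, L, R, S, N, Q, O, M, T, E, P, F, J, K
Reachable nodes: 16 of 18 total.

16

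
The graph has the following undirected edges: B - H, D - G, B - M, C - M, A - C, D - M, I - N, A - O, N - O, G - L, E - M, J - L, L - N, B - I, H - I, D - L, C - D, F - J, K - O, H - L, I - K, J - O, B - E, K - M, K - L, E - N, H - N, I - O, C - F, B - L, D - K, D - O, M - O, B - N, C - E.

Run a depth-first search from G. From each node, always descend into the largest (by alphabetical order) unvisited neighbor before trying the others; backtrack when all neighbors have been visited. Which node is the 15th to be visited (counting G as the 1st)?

A

Visit G
G → L
L → N
N → O
O → M
M → K
K → I
I → H
H → B
B → E
E → C
C → F
F → J
C → D
C → A

Visit order: G, L, N, O, M, K, I, H, B, E, C, F, J, D, A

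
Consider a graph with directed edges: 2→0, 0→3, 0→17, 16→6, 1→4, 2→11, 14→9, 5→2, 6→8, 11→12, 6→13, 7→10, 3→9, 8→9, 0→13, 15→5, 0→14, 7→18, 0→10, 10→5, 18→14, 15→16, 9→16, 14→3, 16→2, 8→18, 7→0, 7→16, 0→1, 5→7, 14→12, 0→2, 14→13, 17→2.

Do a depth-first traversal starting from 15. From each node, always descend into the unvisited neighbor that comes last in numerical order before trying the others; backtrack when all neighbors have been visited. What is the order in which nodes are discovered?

15 -> 16 -> 6 -> 13 -> 8 -> 18 -> 14 -> 12 -> 9 -> 3 -> 2 -> 11 -> 0 -> 17 -> 10 -> 5 -> 7 -> 1 -> 4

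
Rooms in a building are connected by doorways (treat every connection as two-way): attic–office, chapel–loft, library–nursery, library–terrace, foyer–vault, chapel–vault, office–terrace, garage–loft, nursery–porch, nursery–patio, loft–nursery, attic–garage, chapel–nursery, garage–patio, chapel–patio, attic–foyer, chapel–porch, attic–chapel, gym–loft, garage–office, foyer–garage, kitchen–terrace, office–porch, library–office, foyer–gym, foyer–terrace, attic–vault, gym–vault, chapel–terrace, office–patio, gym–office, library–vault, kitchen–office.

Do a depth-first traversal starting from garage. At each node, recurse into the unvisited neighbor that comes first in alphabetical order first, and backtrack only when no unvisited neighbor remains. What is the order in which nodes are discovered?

garage → attic → chapel → loft → gym → foyer → terrace → kitchen → office → library → nursery → patio → porch → vault

Visit garage
garage → attic
attic → chapel
chapel → loft
loft → gym
gym → foyer
foyer → terrace
terrace → kitchen
kitchen → office
office → library
library → nursery
nursery → patio
nursery → porch
library → vault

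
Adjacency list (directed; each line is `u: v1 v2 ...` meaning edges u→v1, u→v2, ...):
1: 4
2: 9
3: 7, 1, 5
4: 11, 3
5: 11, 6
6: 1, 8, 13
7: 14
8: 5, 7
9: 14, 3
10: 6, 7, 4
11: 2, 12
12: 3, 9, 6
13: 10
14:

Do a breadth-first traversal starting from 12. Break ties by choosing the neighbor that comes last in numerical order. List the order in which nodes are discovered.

12, 9, 6, 3, 14, 13, 8, 1, 7, 5, 10, 4, 11, 2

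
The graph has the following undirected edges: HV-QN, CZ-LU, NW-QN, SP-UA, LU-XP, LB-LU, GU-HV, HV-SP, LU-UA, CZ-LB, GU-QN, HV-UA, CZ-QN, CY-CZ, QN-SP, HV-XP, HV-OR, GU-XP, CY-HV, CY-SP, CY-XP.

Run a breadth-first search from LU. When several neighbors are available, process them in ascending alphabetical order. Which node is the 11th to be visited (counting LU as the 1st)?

NW

Visit LU; enqueue CZ, LB, UA, XP → queue [CZ, LB, UA, XP]
Visit CZ; enqueue CY, QN → queue [LB, UA, XP, CY, QN]
Visit LB → queue [UA, XP, CY, QN]
Visit UA; enqueue HV, SP → queue [XP, CY, QN, HV, SP]
Visit XP; enqueue GU → queue [CY, QN, HV, SP, GU]
Visit CY → queue [QN, HV, SP, GU]
Visit QN; enqueue NW → queue [HV, SP, GU, NW]
Visit HV; enqueue OR → queue [SP, GU, NW, OR]
Visit SP → queue [GU, NW, OR]
Visit GU → queue [NW, OR]
Visit NW → queue [OR]
Visit OR → queue []

Visit order: LU, CZ, LB, UA, XP, CY, QN, HV, SP, GU, NW, OR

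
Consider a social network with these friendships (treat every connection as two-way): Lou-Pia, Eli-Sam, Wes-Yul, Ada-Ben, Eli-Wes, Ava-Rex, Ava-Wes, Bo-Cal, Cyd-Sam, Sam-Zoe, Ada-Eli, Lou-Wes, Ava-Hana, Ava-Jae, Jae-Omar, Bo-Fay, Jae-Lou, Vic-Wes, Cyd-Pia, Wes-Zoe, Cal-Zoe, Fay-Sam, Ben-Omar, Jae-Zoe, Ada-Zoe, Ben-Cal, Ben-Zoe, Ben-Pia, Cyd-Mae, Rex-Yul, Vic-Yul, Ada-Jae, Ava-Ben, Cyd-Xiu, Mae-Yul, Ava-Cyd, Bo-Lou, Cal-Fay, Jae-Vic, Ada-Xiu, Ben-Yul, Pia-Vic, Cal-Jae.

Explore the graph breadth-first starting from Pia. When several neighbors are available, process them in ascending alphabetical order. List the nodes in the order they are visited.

Visit Pia; enqueue Ben, Cyd, Lou, Vic → queue [Ben, Cyd, Lou, Vic]
Visit Ben; enqueue Ada, Ava, Cal, Omar, Yul, Zoe → queue [Cyd, Lou, Vic, Ada, Ava, Cal, Omar, Yul, Zoe]
Visit Cyd; enqueue Mae, Sam, Xiu → queue [Lou, Vic, Ada, Ava, Cal, Omar, Yul, Zoe, Mae, Sam, Xiu]
Visit Lou; enqueue Bo, Jae, Wes → queue [Vic, Ada, Ava, Cal, Omar, Yul, Zoe, Mae, Sam, Xiu, Bo, Jae, Wes]
Visit Vic → queue [Ada, Ava, Cal, Omar, Yul, Zoe, Mae, Sam, Xiu, Bo, Jae, Wes]
Visit Ada; enqueue Eli → queue [Ava, Cal, Omar, Yul, Zoe, Mae, Sam, Xiu, Bo, Jae, Wes, Eli]
Visit Ava; enqueue Hana, Rex → queue [Cal, Omar, Yul, Zoe, Mae, Sam, Xiu, Bo, Jae, Wes, Eli, Hana, Rex]
Visit Cal; enqueue Fay → queue [Omar, Yul, Zoe, Mae, Sam, Xiu, Bo, Jae, Wes, Eli, Hana, Rex, Fay]
Visit Omar → queue [Yul, Zoe, Mae, Sam, Xiu, Bo, Jae, Wes, Eli, Hana, Rex, Fay]
Visit Yul → queue [Zoe, Mae, Sam, Xiu, Bo, Jae, Wes, Eli, Hana, Rex, Fay]
Visit Zoe → queue [Mae, Sam, Xiu, Bo, Jae, Wes, Eli, Hana, Rex, Fay]
Visit Mae → queue [Sam, Xiu, Bo, Jae, Wes, Eli, Hana, Rex, Fay]
Visit Sam → queue [Xiu, Bo, Jae, Wes, Eli, Hana, Rex, Fay]
Visit Xiu → queue [Bo, Jae, Wes, Eli, Hana, Rex, Fay]
Visit Bo → queue [Jae, Wes, Eli, Hana, Rex, Fay]
Visit Jae → queue [Wes, Eli, Hana, Rex, Fay]
Visit Wes → queue [Eli, Hana, Rex, Fay]
Visit Eli → queue [Hana, Rex, Fay]
Visit Hana → queue [Rex, Fay]
Visit Rex → queue [Fay]
Visit Fay → queue []

Pia -> Ben -> Cyd -> Lou -> Vic -> Ada -> Ava -> Cal -> Omar -> Yul -> Zoe -> Mae -> Sam -> Xiu -> Bo -> Jae -> Wes -> Eli -> Hana -> Rex -> Fay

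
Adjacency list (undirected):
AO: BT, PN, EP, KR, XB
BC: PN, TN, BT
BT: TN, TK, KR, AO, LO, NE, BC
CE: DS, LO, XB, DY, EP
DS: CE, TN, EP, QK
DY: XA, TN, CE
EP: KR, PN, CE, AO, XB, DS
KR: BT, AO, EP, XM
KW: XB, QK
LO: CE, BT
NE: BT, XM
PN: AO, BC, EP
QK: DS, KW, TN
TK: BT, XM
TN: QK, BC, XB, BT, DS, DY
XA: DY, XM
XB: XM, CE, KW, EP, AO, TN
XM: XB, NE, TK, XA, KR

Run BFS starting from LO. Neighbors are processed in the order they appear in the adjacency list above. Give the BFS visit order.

LO, CE, BT, DS, XB, DY, EP, TN, TK, KR, AO, NE, BC, QK, XM, KW, XA, PN

Visit LO; enqueue CE, BT → queue [CE, BT]
Visit CE; enqueue DS, XB, DY, EP → queue [BT, DS, XB, DY, EP]
Visit BT; enqueue TN, TK, KR, AO, NE, BC → queue [DS, XB, DY, EP, TN, TK, KR, AO, NE, BC]
Visit DS; enqueue QK → queue [XB, DY, EP, TN, TK, KR, AO, NE, BC, QK]
Visit XB; enqueue XM, KW → queue [DY, EP, TN, TK, KR, AO, NE, BC, QK, XM, KW]
Visit DY; enqueue XA → queue [EP, TN, TK, KR, AO, NE, BC, QK, XM, KW, XA]
Visit EP; enqueue PN → queue [TN, TK, KR, AO, NE, BC, QK, XM, KW, XA, PN]
Visit TN → queue [TK, KR, AO, NE, BC, QK, XM, KW, XA, PN]
Visit TK → queue [KR, AO, NE, BC, QK, XM, KW, XA, PN]
Visit KR → queue [AO, NE, BC, QK, XM, KW, XA, PN]
Visit AO → queue [NE, BC, QK, XM, KW, XA, PN]
Visit NE → queue [BC, QK, XM, KW, XA, PN]
Visit BC → queue [QK, XM, KW, XA, PN]
Visit QK → queue [XM, KW, XA, PN]
Visit XM → queue [KW, XA, PN]
Visit KW → queue [XA, PN]
Visit XA → queue [PN]
Visit PN → queue []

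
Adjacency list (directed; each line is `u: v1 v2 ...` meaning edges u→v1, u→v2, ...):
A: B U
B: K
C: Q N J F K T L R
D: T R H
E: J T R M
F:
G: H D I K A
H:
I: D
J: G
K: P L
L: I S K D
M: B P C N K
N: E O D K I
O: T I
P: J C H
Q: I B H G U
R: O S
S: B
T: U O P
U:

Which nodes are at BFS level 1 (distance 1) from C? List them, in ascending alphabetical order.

F, J, K, L, N, Q, R, T

Level 0: C
Level 1: F, J, K, L, N, Q, R, T
Level 2: B, D, E, G, H, I, O, P, S, U
Level 3: A, M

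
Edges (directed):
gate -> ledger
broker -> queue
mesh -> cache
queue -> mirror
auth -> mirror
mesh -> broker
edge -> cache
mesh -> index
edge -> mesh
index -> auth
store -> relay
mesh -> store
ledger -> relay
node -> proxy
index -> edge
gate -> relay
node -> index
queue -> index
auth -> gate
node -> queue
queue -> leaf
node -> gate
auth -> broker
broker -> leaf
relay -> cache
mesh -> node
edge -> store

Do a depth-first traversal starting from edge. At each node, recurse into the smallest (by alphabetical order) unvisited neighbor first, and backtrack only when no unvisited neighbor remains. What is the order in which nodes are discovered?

edge, cache, mesh, broker, leaf, queue, index, auth, gate, ledger, relay, mirror, node, proxy, store

Visit edge
edge → cache
edge → mesh
mesh → broker
broker → leaf
broker → queue
queue → index
index → auth
auth → gate
gate → ledger
ledger → relay
auth → mirror
mesh → node
node → proxy
mesh → store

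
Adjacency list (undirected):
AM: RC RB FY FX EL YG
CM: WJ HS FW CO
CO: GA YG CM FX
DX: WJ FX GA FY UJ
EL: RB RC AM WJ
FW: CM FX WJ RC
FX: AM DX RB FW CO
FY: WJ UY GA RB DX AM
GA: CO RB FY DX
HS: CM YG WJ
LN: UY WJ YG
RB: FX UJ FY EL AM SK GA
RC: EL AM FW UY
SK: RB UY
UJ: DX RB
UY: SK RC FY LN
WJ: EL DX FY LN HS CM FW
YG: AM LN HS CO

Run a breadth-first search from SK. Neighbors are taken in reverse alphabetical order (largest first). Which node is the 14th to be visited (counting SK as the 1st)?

Visit SK; enqueue UY, RB → queue [UY, RB]
Visit UY; enqueue RC, LN, FY → queue [RB, RC, LN, FY]
Visit RB; enqueue UJ, GA, FX, EL, AM → queue [RC, LN, FY, UJ, GA, FX, EL, AM]
Visit RC; enqueue FW → queue [LN, FY, UJ, GA, FX, EL, AM, FW]
Visit LN; enqueue YG, WJ → queue [FY, UJ, GA, FX, EL, AM, FW, YG, WJ]
Visit FY; enqueue DX → queue [UJ, GA, FX, EL, AM, FW, YG, WJ, DX]
Visit UJ → queue [GA, FX, EL, AM, FW, YG, WJ, DX]
Visit GA; enqueue CO → queue [FX, EL, AM, FW, YG, WJ, DX, CO]
Visit FX → queue [EL, AM, FW, YG, WJ, DX, CO]
Visit EL → queue [AM, FW, YG, WJ, DX, CO]
Visit AM → queue [FW, YG, WJ, DX, CO]
Visit FW; enqueue CM → queue [YG, WJ, DX, CO, CM]
Visit YG; enqueue HS → queue [WJ, DX, CO, CM, HS]
Visit WJ → queue [DX, CO, CM, HS]
Visit DX → queue [CO, CM, HS]
Visit CO → queue [CM, HS]
Visit CM → queue [HS]
Visit HS → queue []

Visit order: SK, UY, RB, RC, LN, FY, UJ, GA, FX, EL, AM, FW, YG, WJ, DX, CO, CM, HS

WJ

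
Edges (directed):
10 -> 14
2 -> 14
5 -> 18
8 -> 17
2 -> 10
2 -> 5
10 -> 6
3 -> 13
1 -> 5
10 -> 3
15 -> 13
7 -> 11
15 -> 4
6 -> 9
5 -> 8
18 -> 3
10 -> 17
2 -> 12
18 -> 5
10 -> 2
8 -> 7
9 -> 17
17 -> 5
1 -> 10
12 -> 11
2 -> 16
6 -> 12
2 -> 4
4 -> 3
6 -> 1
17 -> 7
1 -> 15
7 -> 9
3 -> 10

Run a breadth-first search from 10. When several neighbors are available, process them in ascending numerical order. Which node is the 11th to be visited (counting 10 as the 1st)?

Visit 10; enqueue 2, 3, 6, 14, 17 → queue [2, 3, 6, 14, 17]
Visit 2; enqueue 4, 5, 12, 16 → queue [3, 6, 14, 17, 4, 5, 12, 16]
Visit 3; enqueue 13 → queue [6, 14, 17, 4, 5, 12, 16, 13]
Visit 6; enqueue 1, 9 → queue [14, 17, 4, 5, 12, 16, 13, 1, 9]
Visit 14 → queue [17, 4, 5, 12, 16, 13, 1, 9]
Visit 17; enqueue 7 → queue [4, 5, 12, 16, 13, 1, 9, 7]
Visit 4 → queue [5, 12, 16, 13, 1, 9, 7]
Visit 5; enqueue 8, 18 → queue [12, 16, 13, 1, 9, 7, 8, 18]
Visit 12; enqueue 11 → queue [16, 13, 1, 9, 7, 8, 18, 11]
Visit 16 → queue [13, 1, 9, 7, 8, 18, 11]
Visit 13 → queue [1, 9, 7, 8, 18, 11]
Visit 1; enqueue 15 → queue [9, 7, 8, 18, 11, 15]
Visit 9 → queue [7, 8, 18, 11, 15]
Visit 7 → queue [8, 18, 11, 15]
Visit 8 → queue [18, 11, 15]
Visit 18 → queue [11, 15]
Visit 11 → queue [15]
Visit 15 → queue []

Visit order: 10, 2, 3, 6, 14, 17, 4, 5, 12, 16, 13, 1, 9, 7, 8, 18, 11, 15

13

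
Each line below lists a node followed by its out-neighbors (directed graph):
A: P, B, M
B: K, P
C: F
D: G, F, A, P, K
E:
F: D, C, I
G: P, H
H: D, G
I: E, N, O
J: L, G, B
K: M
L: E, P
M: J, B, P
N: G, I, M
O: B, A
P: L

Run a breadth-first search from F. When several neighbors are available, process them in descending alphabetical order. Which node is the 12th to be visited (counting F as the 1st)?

B

Visit F; enqueue I, D, C → queue [I, D, C]
Visit I; enqueue O, N, E → queue [D, C, O, N, E]
Visit D; enqueue P, K, G, A → queue [C, O, N, E, P, K, G, A]
Visit C → queue [O, N, E, P, K, G, A]
Visit O; enqueue B → queue [N, E, P, K, G, A, B]
Visit N; enqueue M → queue [E, P, K, G, A, B, M]
Visit E → queue [P, K, G, A, B, M]
Visit P; enqueue L → queue [K, G, A, B, M, L]
Visit K → queue [G, A, B, M, L]
Visit G; enqueue H → queue [A, B, M, L, H]
Visit A → queue [B, M, L, H]
Visit B → queue [M, L, H]
Visit M; enqueue J → queue [L, H, J]
Visit L → queue [H, J]
Visit H → queue [J]
Visit J → queue []

Visit order: F, I, D, C, O, N, E, P, K, G, A, B, M, L, H, J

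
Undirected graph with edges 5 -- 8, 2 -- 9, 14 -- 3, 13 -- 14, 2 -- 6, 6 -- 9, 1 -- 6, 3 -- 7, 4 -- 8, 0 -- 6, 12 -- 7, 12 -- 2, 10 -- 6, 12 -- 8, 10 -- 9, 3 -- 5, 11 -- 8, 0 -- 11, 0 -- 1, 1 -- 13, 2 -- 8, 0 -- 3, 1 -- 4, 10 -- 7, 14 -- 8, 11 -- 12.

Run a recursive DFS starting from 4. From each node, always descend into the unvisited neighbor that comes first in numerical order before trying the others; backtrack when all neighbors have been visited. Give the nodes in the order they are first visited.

Visit 4
4 → 1
1 → 0
0 → 3
3 → 5
5 → 8
8 → 2
2 → 6
6 → 9
9 → 10
10 → 7
7 → 12
12 → 11
8 → 14
14 → 13

4, 1, 0, 3, 5, 8, 2, 6, 9, 10, 7, 12, 11, 14, 13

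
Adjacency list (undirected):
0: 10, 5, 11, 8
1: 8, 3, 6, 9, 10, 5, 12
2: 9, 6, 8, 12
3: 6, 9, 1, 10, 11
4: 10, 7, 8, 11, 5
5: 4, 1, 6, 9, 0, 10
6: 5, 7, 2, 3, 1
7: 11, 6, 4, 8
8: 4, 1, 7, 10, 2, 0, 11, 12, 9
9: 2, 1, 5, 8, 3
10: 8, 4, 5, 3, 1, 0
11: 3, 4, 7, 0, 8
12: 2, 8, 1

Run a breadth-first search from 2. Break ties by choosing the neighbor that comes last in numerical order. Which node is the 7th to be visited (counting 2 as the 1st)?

5

Visit 2; enqueue 12, 9, 8, 6 → queue [12, 9, 8, 6]
Visit 12; enqueue 1 → queue [9, 8, 6, 1]
Visit 9; enqueue 5, 3 → queue [8, 6, 1, 5, 3]
Visit 8; enqueue 11, 10, 7, 4, 0 → queue [6, 1, 5, 3, 11, 10, 7, 4, 0]
Visit 6 → queue [1, 5, 3, 11, 10, 7, 4, 0]
Visit 1 → queue [5, 3, 11, 10, 7, 4, 0]
Visit 5 → queue [3, 11, 10, 7, 4, 0]
Visit 3 → queue [11, 10, 7, 4, 0]
Visit 11 → queue [10, 7, 4, 0]
Visit 10 → queue [7, 4, 0]
Visit 7 → queue [4, 0]
Visit 4 → queue [0]
Visit 0 → queue []

Visit order: 2, 12, 9, 8, 6, 1, 5, 3, 11, 10, 7, 4, 0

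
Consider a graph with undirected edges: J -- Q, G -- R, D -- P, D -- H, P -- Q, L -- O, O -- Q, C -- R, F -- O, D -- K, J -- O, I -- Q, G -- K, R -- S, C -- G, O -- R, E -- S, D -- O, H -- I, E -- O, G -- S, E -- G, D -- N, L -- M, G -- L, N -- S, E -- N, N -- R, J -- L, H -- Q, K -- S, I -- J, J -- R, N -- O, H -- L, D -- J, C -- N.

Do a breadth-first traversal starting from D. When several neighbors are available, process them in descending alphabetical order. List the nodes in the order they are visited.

Visit D; enqueue P, O, N, K, J, H → queue [P, O, N, K, J, H]
Visit P; enqueue Q → queue [O, N, K, J, H, Q]
Visit O; enqueue R, L, F, E → queue [N, K, J, H, Q, R, L, F, E]
Visit N; enqueue S, C → queue [K, J, H, Q, R, L, F, E, S, C]
Visit K; enqueue G → queue [J, H, Q, R, L, F, E, S, C, G]
Visit J; enqueue I → queue [H, Q, R, L, F, E, S, C, G, I]
Visit H → queue [Q, R, L, F, E, S, C, G, I]
Visit Q → queue [R, L, F, E, S, C, G, I]
Visit R → queue [L, F, E, S, C, G, I]
Visit L; enqueue M → queue [F, E, S, C, G, I, M]
Visit F → queue [E, S, C, G, I, M]
Visit E → queue [S, C, G, I, M]
Visit S → queue [C, G, I, M]
Visit C → queue [G, I, M]
Visit G → queue [I, M]
Visit I → queue [M]
Visit M → queue []

D → P → O → N → K → J → H → Q → R → L → F → E → S → C → G → I → M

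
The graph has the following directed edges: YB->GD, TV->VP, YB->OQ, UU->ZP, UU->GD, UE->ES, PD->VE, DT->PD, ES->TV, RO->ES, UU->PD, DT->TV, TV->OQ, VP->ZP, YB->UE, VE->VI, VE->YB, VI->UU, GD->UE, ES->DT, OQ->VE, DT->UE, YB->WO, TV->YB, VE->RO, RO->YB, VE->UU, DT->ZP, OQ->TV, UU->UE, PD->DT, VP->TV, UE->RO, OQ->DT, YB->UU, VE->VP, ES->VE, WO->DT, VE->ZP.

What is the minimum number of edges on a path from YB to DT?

Level 0: YB
Level 1: GD, OQ, UE, UU, WO
Level 2: DT, ES, PD, RO, TV, VE, ZP
Level 3: VI, VP
DT first appears at level 2.

2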